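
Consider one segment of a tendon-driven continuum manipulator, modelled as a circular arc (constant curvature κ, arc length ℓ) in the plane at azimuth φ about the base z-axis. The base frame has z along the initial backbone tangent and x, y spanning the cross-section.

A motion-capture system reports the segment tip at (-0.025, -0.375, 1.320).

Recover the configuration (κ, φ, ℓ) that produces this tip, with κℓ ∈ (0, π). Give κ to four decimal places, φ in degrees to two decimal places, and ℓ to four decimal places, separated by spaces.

0.3990 266.19 1.3902

ρ = √(x²+y²) = √(-0.025² + -0.375²) = 0.37583
φ = atan2(y, x) mod 360° = atan2(-0.375, -0.025) = 266.1859°
|p|² = ρ² + z² = 0.37583² + 1.320² = 1.88365
κ = 2ρ / |p|² = 2×0.37583 / 1.88365 = 0.39905
θ = 2·atan2(ρ, z) = 2·atan2(0.37583, 1.320) = 0.55476 rad
ℓ = θ/κ = 0.55476/0.39905 = 1.39022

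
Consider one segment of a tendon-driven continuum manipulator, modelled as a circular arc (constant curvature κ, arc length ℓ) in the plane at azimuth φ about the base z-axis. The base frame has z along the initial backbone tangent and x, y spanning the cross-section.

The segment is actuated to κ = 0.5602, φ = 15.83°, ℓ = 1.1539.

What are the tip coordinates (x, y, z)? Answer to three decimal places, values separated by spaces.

θ = κ·ℓ = 0.5602 × 1.1539 = 0.64641 rad
ρ = (1 − cos θ)/κ = (1 − 0.79825)/0.5602 = 0.36014
z = sin θ / κ = 0.60233/0.5602 = 1.07520
x = ρ cos φ = 0.36014 × cos(15.83°) = 0.34648
y = ρ sin φ = 0.36014 × sin(15.83°) = 0.09824

0.346 0.098 1.075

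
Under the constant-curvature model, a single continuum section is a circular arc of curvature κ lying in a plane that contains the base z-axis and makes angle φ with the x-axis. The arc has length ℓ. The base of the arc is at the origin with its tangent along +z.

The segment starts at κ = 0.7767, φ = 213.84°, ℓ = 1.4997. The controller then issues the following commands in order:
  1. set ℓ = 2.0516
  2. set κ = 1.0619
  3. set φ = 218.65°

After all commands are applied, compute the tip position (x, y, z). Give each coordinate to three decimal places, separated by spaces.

-1.155 -0.924 0.773

initial: κ=0.7767, φ=213.84°, ℓ=1.4997
cmd 1: set ℓ=2.0516 → (κ,φ,ℓ)=(0.7767,213.84°,2.0516) → tip=(-1.0936,-0.7332,1.2872)
cmd 2: set κ=1.0619 → (κ,φ,ℓ)=(1.0619,213.84°,2.0516) → tip=(-1.2289,-0.8239,0.7731)
cmd 3: set φ=218.65° → (κ,φ,ℓ)=(1.0619,218.65°,2.0516) → tip=(-1.1554,-0.9240,0.7731)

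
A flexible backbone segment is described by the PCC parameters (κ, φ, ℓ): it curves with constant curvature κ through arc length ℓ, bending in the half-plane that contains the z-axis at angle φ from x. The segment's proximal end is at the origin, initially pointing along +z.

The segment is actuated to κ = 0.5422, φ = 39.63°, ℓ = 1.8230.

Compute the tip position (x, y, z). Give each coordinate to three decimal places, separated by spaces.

θ = κ·ℓ = 0.5422 × 1.8230 = 0.98843 rad
ρ = (1 − cos θ)/κ = (1 − 0.55000)/0.5422 = 0.82995
z = sin θ / κ = 0.83516/0.5422 = 1.54032
x = ρ cos φ = 0.82995 × cos(39.63°) = 0.63921
y = ρ sin φ = 0.82995 × sin(39.63°) = 0.52936

0.639 0.529 1.540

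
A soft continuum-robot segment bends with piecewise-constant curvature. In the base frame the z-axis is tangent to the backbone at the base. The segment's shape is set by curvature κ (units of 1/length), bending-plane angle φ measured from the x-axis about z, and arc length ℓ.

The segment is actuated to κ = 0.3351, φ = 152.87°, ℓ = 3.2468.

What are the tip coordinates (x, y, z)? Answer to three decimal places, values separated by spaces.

θ = κ·ℓ = 0.3351 × 3.2468 = 1.08800 rad
ρ = (1 − cos θ)/κ = (1 − 0.46426)/0.3351 = 1.59876
z = sin θ / κ = 0.88570/0.3351 = 2.64310
x = ρ cos φ = 1.59876 × cos(152.87°) = -1.42286
y = ρ sin φ = 1.59876 × sin(152.87°) = 0.72905

-1.423 0.729 2.643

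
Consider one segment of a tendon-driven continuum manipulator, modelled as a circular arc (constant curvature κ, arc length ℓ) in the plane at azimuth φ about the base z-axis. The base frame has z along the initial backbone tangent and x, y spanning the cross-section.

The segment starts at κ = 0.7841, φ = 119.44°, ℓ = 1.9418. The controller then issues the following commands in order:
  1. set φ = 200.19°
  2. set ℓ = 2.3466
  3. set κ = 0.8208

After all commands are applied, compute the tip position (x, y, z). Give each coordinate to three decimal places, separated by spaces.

-1.541 -0.567 1.142

initial: κ=0.7841, φ=119.44°, ℓ=1.9418
cmd 1: set φ=200.19° → (κ,φ,ℓ)=(0.7841,200.19°,1.9418) → tip=(-1.1393,-0.4189,1.2739)
cmd 2: set ℓ=2.3466 → (κ,φ,ℓ)=(0.7841,200.19°,2.3466) → tip=(-1.5153,-0.5572,1.2294)
cmd 3: set κ=0.8208 → (κ,φ,ℓ)=(0.8208,200.19°,2.3466) → tip=(-1.5412,-0.5668,1.1422)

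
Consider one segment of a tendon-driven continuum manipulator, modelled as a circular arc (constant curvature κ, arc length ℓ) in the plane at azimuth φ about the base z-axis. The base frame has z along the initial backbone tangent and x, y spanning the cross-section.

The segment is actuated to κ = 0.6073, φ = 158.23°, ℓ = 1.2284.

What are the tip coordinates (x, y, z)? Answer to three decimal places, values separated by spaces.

θ = κ·ℓ = 0.6073 × 1.2284 = 0.74601 rad
ρ = (1 − cos θ)/κ = (1 − 0.73440)/0.6073 = 0.43734
z = sin θ / κ = 0.67871/0.6073 = 1.11759
x = ρ cos φ = 0.43734 × cos(158.23°) = -0.40615
y = ρ sin φ = 0.43734 × sin(158.23°) = 0.16220

-0.406 0.162 1.118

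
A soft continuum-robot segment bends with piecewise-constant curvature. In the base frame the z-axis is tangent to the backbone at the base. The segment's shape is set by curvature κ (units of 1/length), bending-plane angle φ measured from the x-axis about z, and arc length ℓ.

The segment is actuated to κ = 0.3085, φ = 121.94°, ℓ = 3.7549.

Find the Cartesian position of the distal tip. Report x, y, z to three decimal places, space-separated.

-1.028 1.648 2.970

θ = κ·ℓ = 0.3085 × 3.7549 = 1.15839 rad
ρ = (1 − cos θ)/κ = (1 − 0.40082)/0.3085 = 1.94224
z = sin θ / κ = 0.91616/0.3085 = 2.96972
x = ρ cos φ = 1.94224 × cos(121.94°) = -1.02751
y = ρ sin φ = 1.94224 × sin(121.94°) = 1.64819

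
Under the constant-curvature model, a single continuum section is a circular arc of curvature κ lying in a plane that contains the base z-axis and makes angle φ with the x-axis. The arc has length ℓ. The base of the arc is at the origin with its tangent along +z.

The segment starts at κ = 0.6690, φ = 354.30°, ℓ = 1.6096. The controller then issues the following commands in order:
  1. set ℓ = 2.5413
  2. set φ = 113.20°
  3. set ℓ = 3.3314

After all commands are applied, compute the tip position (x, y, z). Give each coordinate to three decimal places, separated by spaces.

-0.949 2.214 1.183

initial: κ=0.6690, φ=354.30°, ℓ=1.6096
cmd 1: set ℓ=2.5413 → (κ,φ,ℓ)=(0.6690,354.30°,2.5413) → tip=(1.6792,-0.1676,1.4823)
cmd 2: set φ=113.20° → (κ,φ,ℓ)=(0.6690,113.20°,2.5413) → tip=(-0.6648,1.5511,1.4823)
cmd 3: set ℓ=3.3314 → (κ,φ,ℓ)=(0.6690,113.20°,3.3314) → tip=(-0.9489,2.2140,1.1828)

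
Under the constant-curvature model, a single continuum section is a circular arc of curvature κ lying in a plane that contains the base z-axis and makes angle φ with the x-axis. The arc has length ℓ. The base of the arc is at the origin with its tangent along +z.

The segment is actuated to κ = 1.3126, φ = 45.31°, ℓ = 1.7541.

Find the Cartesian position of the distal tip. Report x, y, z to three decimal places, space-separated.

θ = κ·ℓ = 1.3126 × 1.7541 = 2.30243 rad
ρ = (1 − cos θ)/κ = (1 − -0.66809)/1.3126 = 1.27083
z = sin θ / κ = 0.74408/1.3126 = 0.56688
x = ρ cos φ = 1.27083 × cos(45.31°) = 0.89374
y = ρ sin φ = 1.27083 × sin(45.31°) = 0.90346

0.894 0.903 0.567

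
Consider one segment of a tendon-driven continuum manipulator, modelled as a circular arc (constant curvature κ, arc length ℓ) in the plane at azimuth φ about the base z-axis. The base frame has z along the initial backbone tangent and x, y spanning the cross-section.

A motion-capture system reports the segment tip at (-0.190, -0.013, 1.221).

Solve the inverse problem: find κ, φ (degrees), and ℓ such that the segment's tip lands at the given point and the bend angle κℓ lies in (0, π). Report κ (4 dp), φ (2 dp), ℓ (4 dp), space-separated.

0.2494 183.91 1.2407

ρ = √(x²+y²) = √(-0.190² + -0.013²) = 0.19044
φ = atan2(y, x) mod 360° = atan2(-0.013, -0.190) = 183.9141°
|p|² = ρ² + z² = 0.19044² + 1.221² = 1.52711
κ = 2ρ / |p|² = 2×0.19044 / 1.52711 = 0.24942
θ = 2·atan2(ρ, z) = 2·atan2(0.19044, 1.221) = 0.30945 rad
ℓ = θ/κ = 0.30945/0.24942 = 1.24071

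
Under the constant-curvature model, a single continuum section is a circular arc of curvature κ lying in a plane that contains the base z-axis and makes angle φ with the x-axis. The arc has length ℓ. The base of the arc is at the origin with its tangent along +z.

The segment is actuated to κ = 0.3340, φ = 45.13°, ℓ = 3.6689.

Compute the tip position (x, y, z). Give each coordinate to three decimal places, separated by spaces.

θ = κ·ℓ = 0.3340 × 3.6689 = 1.22541 rad
ρ = (1 − cos θ)/κ = (1 − 0.33856)/0.3340 = 1.98037
z = sin θ / κ = 0.94095/0.3340 = 2.81720
x = ρ cos φ = 1.98037 × cos(45.13°) = 1.39715
y = ρ sin φ = 1.98037 × sin(45.13°) = 1.40350

1.397 1.404 2.817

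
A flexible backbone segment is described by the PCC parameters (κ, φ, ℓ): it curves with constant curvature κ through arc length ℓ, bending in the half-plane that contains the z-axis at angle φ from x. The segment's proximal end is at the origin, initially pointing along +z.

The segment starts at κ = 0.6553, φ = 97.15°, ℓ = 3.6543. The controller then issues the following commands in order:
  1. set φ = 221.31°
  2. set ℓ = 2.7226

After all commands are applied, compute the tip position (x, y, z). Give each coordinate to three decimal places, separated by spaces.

initial: κ=0.6553, φ=97.15°, ℓ=3.6543
cmd 1: set φ=221.31° → (κ,φ,ℓ)=(0.6553,221.31°,3.6543) → tip=(-1.9874,-1.7466,1.0368)
cmd 2: set ℓ=2.7226 → (κ,φ,ℓ)=(0.6553,221.31°,2.7226) → tip=(-1.3889,-1.2206,1.4914)

-1.389 -1.221 1.491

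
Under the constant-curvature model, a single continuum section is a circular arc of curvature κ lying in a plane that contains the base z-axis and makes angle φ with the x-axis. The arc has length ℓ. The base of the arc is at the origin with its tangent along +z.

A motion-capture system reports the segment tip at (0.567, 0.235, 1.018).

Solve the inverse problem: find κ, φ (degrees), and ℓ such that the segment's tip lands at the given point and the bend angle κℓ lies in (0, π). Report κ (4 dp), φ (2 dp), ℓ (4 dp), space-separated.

0.8687 22.51 1.2491

ρ = √(x²+y²) = √(0.567² + 0.235²) = 0.61377
φ = atan2(y, x) mod 360° = atan2(0.235, 0.567) = 22.5122°
|p|² = ρ² + z² = 0.61377² + 1.018² = 1.41304
κ = 2ρ / |p|² = 2×0.61377 / 1.41304 = 0.86872
θ = 2·atan2(ρ, z) = 2·atan2(0.61377, 1.018) = 1.08512 rad
ℓ = θ/κ = 1.08512/0.86872 = 1.24910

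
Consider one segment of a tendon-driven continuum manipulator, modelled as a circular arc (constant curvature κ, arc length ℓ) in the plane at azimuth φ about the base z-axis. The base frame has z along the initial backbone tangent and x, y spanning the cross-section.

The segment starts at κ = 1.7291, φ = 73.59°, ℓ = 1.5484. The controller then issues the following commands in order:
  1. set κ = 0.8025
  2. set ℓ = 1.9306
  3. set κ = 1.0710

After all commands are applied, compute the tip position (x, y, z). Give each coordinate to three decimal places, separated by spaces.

0.390 1.323 0.821

initial: κ=1.7291, φ=73.59°, ℓ=1.5484
cmd 1: set κ=0.8025 → (κ,φ,ℓ)=(0.8025,73.59°,1.5484) → tip=(0.2386,0.8100,1.1796)
cmd 2: set ℓ=1.9306 → (κ,φ,ℓ)=(0.8025,73.59°,1.9306) → tip=(0.3445,1.1697,1.2458)
cmd 3: set κ=1.0710 → (κ,φ,ℓ)=(1.0710,73.59°,1.9306) → tip=(0.3895,1.3226,0.8208)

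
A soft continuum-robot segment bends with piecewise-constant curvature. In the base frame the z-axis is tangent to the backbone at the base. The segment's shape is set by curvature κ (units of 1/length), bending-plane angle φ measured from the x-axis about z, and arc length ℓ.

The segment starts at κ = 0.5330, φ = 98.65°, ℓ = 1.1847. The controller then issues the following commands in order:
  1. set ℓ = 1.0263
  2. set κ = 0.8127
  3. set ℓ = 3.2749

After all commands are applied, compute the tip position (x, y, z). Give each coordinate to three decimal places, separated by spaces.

-0.349 2.295 0.568

initial: κ=0.5330, φ=98.65°, ℓ=1.1847
cmd 1: set ℓ=1.0263 → (κ,φ,ℓ)=(0.5330,98.65°,1.0263) → tip=(-0.0412,0.2707,0.9759)
cmd 2: set κ=0.8127 → (κ,φ,ℓ)=(0.8127,98.65°,1.0263) → tip=(-0.0607,0.3992,0.9114)
cmd 3: set ℓ=3.2749 → (κ,φ,ℓ)=(0.8127,98.65°,3.2749) → tip=(-0.3492,2.2954,0.5683)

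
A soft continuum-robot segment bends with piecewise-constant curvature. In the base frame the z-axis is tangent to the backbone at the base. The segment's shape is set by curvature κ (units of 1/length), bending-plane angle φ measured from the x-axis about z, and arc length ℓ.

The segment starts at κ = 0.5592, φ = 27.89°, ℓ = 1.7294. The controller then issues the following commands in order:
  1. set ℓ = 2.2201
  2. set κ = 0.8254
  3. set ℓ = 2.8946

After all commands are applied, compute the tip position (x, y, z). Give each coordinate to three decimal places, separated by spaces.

initial: κ=0.5592, φ=27.89°, ℓ=1.7294
cmd 1: set ℓ=2.2201 → (κ,φ,ℓ)=(0.5592,27.89°,2.2201) → tip=(1.0694,0.5660,1.6922)
cmd 2: set κ=0.8254 → (κ,φ,ℓ)=(0.8254,27.89°,2.2201) → tip=(1.3478,0.7133,1.1703)
cmd 3: set ℓ=2.8946 → (κ,φ,ℓ)=(0.8254,27.89°,2.8946) → tip=(1.8526,0.9805,0.8279)

1.853 0.980 0.828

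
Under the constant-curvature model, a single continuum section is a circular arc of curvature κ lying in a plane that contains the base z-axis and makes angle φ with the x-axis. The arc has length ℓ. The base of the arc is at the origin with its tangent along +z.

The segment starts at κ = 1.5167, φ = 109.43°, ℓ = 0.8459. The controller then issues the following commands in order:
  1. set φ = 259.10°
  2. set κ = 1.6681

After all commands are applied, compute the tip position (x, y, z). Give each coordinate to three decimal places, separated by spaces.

initial: κ=1.5167, φ=109.43°, ℓ=0.8459
cmd 1: set φ=259.10° → (κ,φ,ℓ)=(1.5167,259.10°,0.8459) → tip=(-0.0893,-0.4636,0.6322)
cmd 2: set κ=1.6681 → (κ,φ,ℓ)=(1.6681,259.10°,0.8459) → tip=(-0.0953,-0.4950,0.5919)

-0.095 -0.495 0.592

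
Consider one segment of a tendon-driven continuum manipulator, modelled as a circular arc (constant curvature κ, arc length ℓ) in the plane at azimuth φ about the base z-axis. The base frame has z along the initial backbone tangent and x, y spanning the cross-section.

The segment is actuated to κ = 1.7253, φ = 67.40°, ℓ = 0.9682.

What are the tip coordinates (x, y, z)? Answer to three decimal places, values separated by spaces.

θ = κ·ℓ = 1.7253 × 0.9682 = 1.67044 rad
ρ = (1 − cos θ)/κ = (1 − -0.09947)/1.7253 = 0.63727
z = sin θ / κ = 0.99504/1.7253 = 0.57673
x = ρ cos φ = 0.63727 × cos(67.40°) = 0.24490
y = ρ sin φ = 0.63727 × sin(67.40°) = 0.58833

0.245 0.588 0.577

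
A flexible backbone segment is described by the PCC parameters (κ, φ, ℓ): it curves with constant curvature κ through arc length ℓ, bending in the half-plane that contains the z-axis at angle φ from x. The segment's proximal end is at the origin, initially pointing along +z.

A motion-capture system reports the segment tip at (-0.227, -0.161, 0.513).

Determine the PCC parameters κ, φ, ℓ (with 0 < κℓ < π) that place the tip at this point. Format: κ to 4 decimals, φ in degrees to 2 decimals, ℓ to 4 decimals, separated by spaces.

ρ = √(x²+y²) = √(-0.227² + -0.161²) = 0.27830
φ = atan2(y, x) mod 360° = atan2(-0.161, -0.227) = 215.3462°
|p|² = ρ² + z² = 0.27830² + 0.513² = 0.34062
κ = 2ρ / |p|² = 2×0.27830 / 0.34062 = 1.63407
θ = 2·atan2(ρ, z) = 2·atan2(0.27830, 0.513) = 0.99412 rad
ℓ = θ/κ = 0.99412/1.63407 = 0.60837

1.6341 215.35 0.6084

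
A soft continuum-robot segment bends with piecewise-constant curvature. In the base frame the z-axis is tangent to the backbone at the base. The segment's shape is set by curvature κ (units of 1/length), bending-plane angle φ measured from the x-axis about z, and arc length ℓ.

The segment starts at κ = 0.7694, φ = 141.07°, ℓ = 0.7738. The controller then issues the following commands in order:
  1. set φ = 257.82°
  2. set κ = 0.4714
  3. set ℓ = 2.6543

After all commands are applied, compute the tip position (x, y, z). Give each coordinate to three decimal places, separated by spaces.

-0.307 -1.422 2.014

initial: κ=0.7694, φ=141.07°, ℓ=0.7738
cmd 1: set φ=257.82° → (κ,φ,ℓ)=(0.7694,257.82°,0.7738) → tip=(-0.0472,-0.2186,0.7289)
cmd 2: set κ=0.4714 → (κ,φ,ℓ)=(0.4714,257.82°,0.7738) → tip=(-0.0294,-0.1364,0.7568)
cmd 3: set ℓ=2.6543 → (κ,φ,ℓ)=(0.4714,257.82°,2.6543) → tip=(-0.3070,-1.4222,2.0139)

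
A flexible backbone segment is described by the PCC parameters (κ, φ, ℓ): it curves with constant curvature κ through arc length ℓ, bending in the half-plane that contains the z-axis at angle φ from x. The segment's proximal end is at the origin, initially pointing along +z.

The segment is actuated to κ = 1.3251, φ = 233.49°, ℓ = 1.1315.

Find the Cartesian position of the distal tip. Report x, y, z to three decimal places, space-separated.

-0.417 -0.563 0.753

θ = κ·ℓ = 1.3251 × 1.1315 = 1.49935 rad
ρ = (1 − cos θ)/κ = (1 − 0.07138)/1.3251 = 0.70079
z = sin θ / κ = 0.99745/1.3251 = 0.75273
x = ρ cos φ = 0.70079 × cos(233.49°) = -0.41694
y = ρ sin φ = 0.70079 × sin(233.49°) = -0.56326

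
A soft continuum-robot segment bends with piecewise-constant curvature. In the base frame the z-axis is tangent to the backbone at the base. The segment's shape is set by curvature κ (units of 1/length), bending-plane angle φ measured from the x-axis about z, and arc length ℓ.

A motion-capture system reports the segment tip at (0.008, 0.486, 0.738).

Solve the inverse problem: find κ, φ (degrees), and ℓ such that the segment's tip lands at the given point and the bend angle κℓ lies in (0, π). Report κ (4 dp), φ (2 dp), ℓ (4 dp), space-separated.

ρ = √(x²+y²) = √(0.008² + 0.486²) = 0.48607
φ = atan2(y, x) mod 360° = atan2(0.486, 0.008) = 89.0569°
|p|² = ρ² + z² = 0.48607² + 0.738² = 0.78090
κ = 2ρ / |p|² = 2×0.48607 / 0.78090 = 1.24488
θ = 2·atan2(ρ, z) = 2·atan2(0.48607, 0.738) = 1.16483 rad
ℓ = θ/κ = 1.16483/1.24488 = 0.93570

1.2449 89.06 0.9357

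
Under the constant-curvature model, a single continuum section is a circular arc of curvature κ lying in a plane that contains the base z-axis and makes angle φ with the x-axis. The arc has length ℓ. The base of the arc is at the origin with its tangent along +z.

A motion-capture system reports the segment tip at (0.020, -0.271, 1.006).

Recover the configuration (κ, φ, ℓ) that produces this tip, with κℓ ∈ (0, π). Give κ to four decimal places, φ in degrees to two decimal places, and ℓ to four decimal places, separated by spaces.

0.5005 274.22 1.0542

ρ = √(x²+y²) = √(0.020² + -0.271²) = 0.27174
φ = atan2(y, x) mod 360° = atan2(-0.271, 0.020) = 274.2208°
|p|² = ρ² + z² = 0.27174² + 1.006² = 1.08588
κ = 2ρ / |p|² = 2×0.27174 / 1.08588 = 0.50049
θ = 2·atan2(ρ, z) = 2·atan2(0.27174, 1.006) = 0.52764 rad
ℓ = θ/κ = 0.52764/0.50049 = 1.05424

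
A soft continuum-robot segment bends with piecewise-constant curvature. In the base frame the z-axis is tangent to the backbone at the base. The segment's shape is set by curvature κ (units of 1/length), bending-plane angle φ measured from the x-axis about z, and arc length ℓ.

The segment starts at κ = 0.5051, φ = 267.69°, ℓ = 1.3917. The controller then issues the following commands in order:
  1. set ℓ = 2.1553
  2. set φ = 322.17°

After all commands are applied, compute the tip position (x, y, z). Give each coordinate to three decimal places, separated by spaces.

0.839 -0.651 1.754

initial: κ=0.5051, φ=267.69°, ℓ=1.3917
cmd 1: set ℓ=2.1553 → (κ,φ,ℓ)=(0.5051,267.69°,2.1553) → tip=(-0.0428,-1.0609,1.7541)
cmd 2: set φ=322.17° → (κ,φ,ℓ)=(0.5051,322.17°,2.1553) → tip=(0.8386,-0.6512,1.7541)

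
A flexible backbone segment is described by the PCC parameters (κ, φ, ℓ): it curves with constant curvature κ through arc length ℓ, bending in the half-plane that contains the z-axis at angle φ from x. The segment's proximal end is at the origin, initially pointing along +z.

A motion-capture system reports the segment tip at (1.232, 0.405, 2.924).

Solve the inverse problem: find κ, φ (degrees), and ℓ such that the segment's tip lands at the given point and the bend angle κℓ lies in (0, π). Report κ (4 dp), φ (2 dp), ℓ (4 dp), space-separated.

0.2535 18.20 3.2935

ρ = √(x²+y²) = √(1.232² + 0.405²) = 1.29686
φ = atan2(y, x) mod 360° = atan2(0.405, 1.232) = 18.1974°
|p|² = ρ² + z² = 1.29686² + 2.924² = 10.23162
κ = 2ρ / |p|² = 2×1.29686 / 10.23162 = 0.25350
θ = 2·atan2(ρ, z) = 2·atan2(1.29686, 2.924) = 0.83491 rad
ℓ = θ/κ = 0.83491/0.25350 = 3.29352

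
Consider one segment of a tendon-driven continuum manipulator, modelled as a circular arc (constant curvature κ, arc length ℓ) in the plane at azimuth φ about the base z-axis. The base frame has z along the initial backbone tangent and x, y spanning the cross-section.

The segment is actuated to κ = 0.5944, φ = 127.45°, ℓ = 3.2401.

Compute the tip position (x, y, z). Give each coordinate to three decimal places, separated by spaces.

θ = κ·ℓ = 0.5944 × 3.2401 = 1.92592 rad
ρ = (1 − cos θ)/κ = (1 − -0.34770)/0.5944 = 2.26733
z = sin θ / κ = 0.93761/0.5944 = 1.57740
x = ρ cos φ = 2.26733 × cos(127.45°) = -1.37869
y = ρ sin φ = 2.26733 × sin(127.45°) = 1.80000

-1.379 1.800 1.577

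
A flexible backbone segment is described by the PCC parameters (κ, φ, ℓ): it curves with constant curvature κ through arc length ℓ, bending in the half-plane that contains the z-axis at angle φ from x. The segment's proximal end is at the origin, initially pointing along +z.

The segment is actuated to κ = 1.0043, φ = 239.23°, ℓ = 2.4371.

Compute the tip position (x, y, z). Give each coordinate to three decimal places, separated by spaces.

-0.901 -1.513 0.637

θ = κ·ℓ = 1.0043 × 2.4371 = 2.44758 rad
ρ = (1 − cos θ)/κ = (1 − -0.76869)/1.0043 = 1.76111
z = sin θ / κ = 0.63963/1.0043 = 0.63689
x = ρ cos φ = 1.76111 × cos(239.23°) = -0.90097
y = ρ sin φ = 1.76111 × sin(239.23°) = -1.51320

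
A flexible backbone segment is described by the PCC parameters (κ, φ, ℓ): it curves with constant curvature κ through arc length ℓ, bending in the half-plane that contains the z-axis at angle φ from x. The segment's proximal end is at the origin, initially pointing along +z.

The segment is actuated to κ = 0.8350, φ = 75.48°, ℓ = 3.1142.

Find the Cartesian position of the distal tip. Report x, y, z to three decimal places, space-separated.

θ = κ·ℓ = 0.8350 × 3.1142 = 2.60036 rad
ρ = (1 − cos θ)/κ = (1 − -0.85707)/0.8350 = 2.22404
z = sin θ / κ = 0.51520/0.8350 = 0.61700
x = ρ cos φ = 2.22404 × cos(75.48°) = 0.55761
y = ρ sin φ = 2.22404 × sin(75.48°) = 2.15300

0.558 2.153 0.617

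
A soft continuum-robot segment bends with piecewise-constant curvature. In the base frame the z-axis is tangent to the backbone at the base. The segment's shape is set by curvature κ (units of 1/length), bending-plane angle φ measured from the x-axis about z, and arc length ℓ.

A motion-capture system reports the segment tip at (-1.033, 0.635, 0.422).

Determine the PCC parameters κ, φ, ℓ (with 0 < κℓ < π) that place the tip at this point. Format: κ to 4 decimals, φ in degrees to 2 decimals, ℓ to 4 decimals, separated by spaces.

ρ = √(x²+y²) = √(-1.033² + 0.635²) = 1.21257
φ = atan2(y, x) mod 360° = atan2(0.635, -1.033) = 148.4204°
|p|² = ρ² + z² = 1.21257² + 0.422² = 1.64840
κ = 2ρ / |p|² = 2×1.21257 / 1.64840 = 1.47120
θ = 2·atan2(ρ, z) = 2·atan2(1.21257, 0.422) = 2.47177 rad
ℓ = θ/κ = 2.47177/1.47120 = 1.68010

1.4712 148.42 1.6801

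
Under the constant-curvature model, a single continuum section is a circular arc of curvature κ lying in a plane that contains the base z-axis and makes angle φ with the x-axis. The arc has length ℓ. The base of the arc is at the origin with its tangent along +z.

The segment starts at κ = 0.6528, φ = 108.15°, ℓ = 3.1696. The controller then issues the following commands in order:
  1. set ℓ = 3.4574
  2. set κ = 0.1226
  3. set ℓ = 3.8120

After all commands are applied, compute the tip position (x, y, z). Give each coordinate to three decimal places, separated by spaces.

initial: κ=0.6528, φ=108.15°, ℓ=3.1696
cmd 1: set ℓ=3.4574 → (κ,φ,ℓ)=(0.6528,108.15°,3.4574) → tip=(-0.7795,2.3779,1.1851)
cmd 2: set κ=0.1226 → (κ,φ,ℓ)=(0.1226,108.15°,3.4574) → tip=(-0.2249,0.6859,3.3548)
cmd 3: set ℓ=3.8120 → (κ,φ,ℓ)=(0.1226,108.15°,3.8120) → tip=(-0.2725,0.8312,3.6747)

-0.272 0.831 3.675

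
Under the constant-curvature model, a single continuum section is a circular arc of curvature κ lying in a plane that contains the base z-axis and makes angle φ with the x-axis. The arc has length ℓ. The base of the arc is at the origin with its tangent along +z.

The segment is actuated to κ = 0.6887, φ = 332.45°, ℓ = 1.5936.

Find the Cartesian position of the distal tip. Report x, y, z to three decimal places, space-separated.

θ = κ·ℓ = 0.6887 × 1.5936 = 1.09751 rad
ρ = (1 − cos θ)/κ = (1 − 0.45581)/0.6887 = 0.79017
z = sin θ / κ = 0.89008/0.6887 = 1.29240
x = ρ cos φ = 0.79017 × cos(332.45°) = 0.70057
y = ρ sin φ = 0.79017 × sin(332.45°) = -0.36547

0.701 -0.365 1.292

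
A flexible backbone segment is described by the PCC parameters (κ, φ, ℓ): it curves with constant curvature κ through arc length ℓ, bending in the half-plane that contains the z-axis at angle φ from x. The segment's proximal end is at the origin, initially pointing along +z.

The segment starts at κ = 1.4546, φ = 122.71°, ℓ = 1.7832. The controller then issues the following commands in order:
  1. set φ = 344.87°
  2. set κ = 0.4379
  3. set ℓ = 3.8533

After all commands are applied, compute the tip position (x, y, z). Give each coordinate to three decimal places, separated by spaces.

2.461 -0.665 2.268

initial: κ=1.4546, φ=122.71°, ℓ=1.7832
cmd 1: set φ=344.87° → (κ,φ,ℓ)=(1.4546,344.87°,1.7832) → tip=(1.2302,-0.3326,0.3580)
cmd 2: set κ=0.4379 → (κ,φ,ℓ)=(0.4379,344.87°,1.7832) → tip=(0.6386,-0.1727,1.6074)
cmd 3: set ℓ=3.8533 → (κ,φ,ℓ)=(0.4379,344.87°,3.8533) → tip=(2.4608,-0.6654,2.2681)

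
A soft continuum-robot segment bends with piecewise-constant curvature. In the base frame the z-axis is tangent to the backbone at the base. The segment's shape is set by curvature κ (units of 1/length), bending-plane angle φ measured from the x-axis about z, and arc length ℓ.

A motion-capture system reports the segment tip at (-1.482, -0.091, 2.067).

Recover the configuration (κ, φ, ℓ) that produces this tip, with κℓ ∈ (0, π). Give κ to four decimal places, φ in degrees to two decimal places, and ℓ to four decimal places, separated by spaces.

ρ = √(x²+y²) = √(-1.482² + -0.091²) = 1.48479
φ = atan2(y, x) mod 360° = atan2(-0.091, -1.482) = 183.5138°
|p|² = ρ² + z² = 1.48479² + 2.067² = 6.47709
κ = 2ρ / |p|² = 2×1.48479 / 6.47709 = 0.45847
θ = 2·atan2(ρ, z) = 2·atan2(1.48479, 2.067) = 1.24585 rad
ℓ = θ/κ = 1.24585/0.45847 = 2.71737

0.4585 183.51 2.7174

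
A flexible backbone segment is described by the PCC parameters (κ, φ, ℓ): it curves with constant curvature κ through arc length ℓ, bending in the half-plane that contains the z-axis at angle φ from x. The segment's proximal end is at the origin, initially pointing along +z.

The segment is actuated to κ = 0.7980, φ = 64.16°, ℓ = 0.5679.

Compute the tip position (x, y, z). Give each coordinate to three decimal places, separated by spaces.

0.055 0.114 0.549

θ = κ·ℓ = 0.7980 × 0.5679 = 0.45318 rad
ρ = (1 − cos θ)/κ = (1 − 0.89906)/0.7980 = 0.12649
z = sin θ / κ = 0.43783/0.7980 = 0.54866
x = ρ cos φ = 0.12649 × cos(64.16°) = 0.05513
y = ρ sin φ = 0.12649 × sin(64.16°) = 0.11385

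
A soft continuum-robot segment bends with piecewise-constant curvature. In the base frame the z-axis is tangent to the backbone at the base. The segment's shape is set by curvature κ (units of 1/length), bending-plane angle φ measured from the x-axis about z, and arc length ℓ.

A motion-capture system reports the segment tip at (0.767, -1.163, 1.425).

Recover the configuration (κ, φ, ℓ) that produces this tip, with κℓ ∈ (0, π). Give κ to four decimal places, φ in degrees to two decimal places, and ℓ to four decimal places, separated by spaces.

ρ = √(x²+y²) = √(0.767² + -1.163²) = 1.39315
φ = atan2(y, x) mod 360° = atan2(-1.163, 0.767) = 303.4049°
|p|² = ρ² + z² = 1.39315² + 1.425² = 3.97148
κ = 2ρ / |p|² = 2×1.39315 / 3.97148 = 0.70158
θ = 2·atan2(ρ, z) = 2·atan2(1.39315, 1.425) = 1.54819 rad
ℓ = θ/κ = 1.54819/0.70158 = 2.20674

0.7016 303.40 2.2067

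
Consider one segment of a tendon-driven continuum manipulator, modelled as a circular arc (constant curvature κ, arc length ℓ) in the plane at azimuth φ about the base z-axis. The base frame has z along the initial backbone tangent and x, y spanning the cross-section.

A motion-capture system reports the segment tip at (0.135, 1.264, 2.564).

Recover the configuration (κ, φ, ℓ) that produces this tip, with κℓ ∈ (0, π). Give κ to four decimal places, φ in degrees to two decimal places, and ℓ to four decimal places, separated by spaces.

0.3104 83.90 2.9654

ρ = √(x²+y²) = √(0.135² + 1.264²) = 1.27119
φ = atan2(y, x) mod 360° = atan2(1.264, 0.135) = 83.9037°
|p|² = ρ² + z² = 1.27119² + 2.564² = 8.19002
κ = 2ρ / |p|² = 2×1.27119 / 8.19002 = 0.31042
θ = 2·atan2(ρ, z) = 2·atan2(1.27119, 2.564) = 0.92054 rad
ℓ = θ/κ = 0.92054/0.31042 = 2.96542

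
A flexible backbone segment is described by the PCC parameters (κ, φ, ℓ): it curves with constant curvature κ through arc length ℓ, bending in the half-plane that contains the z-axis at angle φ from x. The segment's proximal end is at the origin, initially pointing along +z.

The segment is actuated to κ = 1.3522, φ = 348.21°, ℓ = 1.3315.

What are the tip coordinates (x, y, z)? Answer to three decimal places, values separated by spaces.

0.889 -0.186 0.720

θ = κ·ℓ = 1.3522 × 1.3315 = 1.80045 rad
ρ = (1 − cos θ)/κ = (1 − -0.22764)/1.3522 = 0.90789
z = sin θ / κ = 0.97374/1.3522 = 0.72012
x = ρ cos φ = 0.90789 × cos(348.21°) = 0.88873
y = ρ sin φ = 0.90789 × sin(348.21°) = -0.18550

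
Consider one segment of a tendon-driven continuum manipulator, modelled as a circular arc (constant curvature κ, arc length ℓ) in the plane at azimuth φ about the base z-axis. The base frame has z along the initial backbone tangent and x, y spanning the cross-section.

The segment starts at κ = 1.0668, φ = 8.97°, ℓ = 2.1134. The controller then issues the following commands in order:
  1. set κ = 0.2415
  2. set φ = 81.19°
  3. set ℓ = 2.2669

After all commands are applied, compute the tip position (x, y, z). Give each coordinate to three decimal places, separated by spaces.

initial: κ=1.0668, φ=8.97°, ℓ=2.1134
cmd 1: set κ=0.2415 → (κ,φ,ℓ)=(0.2415,8.97°,2.1134) → tip=(0.5213,0.0823,2.0228)
cmd 2: set φ=81.19° → (κ,φ,ℓ)=(0.2415,81.19°,2.1134) → tip=(0.0808,0.5215,2.0228)
cmd 3: set ℓ=2.2669 → (κ,φ,ℓ)=(0.2415,81.19°,2.2669) → tip=(0.0927,0.5980,2.1553)

0.093 0.598 2.155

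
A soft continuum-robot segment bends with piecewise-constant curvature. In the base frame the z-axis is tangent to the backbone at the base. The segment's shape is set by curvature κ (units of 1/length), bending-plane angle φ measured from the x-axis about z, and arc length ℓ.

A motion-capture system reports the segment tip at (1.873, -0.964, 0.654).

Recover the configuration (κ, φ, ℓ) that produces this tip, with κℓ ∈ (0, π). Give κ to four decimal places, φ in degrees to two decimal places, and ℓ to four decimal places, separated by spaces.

ρ = √(x²+y²) = √(1.873² + -0.964²) = 2.10652
φ = atan2(y, x) mod 360° = atan2(-0.964, 1.873) = 332.7659°
|p|² = ρ² + z² = 2.10652² + 0.654² = 4.86514
κ = 2ρ / |p|² = 2×2.10652 / 4.86514 = 0.86596
θ = 2·atan2(ρ, z) = 2·atan2(2.10652, 0.654) = 2.53953 rad
ℓ = θ/κ = 2.53953/0.86596 = 2.93261

0.8660 332.77 2.9326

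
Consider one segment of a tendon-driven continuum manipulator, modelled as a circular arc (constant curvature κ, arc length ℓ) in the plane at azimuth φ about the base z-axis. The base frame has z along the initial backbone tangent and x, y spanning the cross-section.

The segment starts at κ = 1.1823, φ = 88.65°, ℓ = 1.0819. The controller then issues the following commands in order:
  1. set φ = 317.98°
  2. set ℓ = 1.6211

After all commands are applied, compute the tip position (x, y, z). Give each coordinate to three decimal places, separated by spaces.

0.841 -0.758 0.796

initial: κ=1.1823, φ=88.65°, ℓ=1.0819
cmd 1: set φ=317.98° → (κ,φ,ℓ)=(1.1823,317.98°,1.0819) → tip=(0.4477,-0.4034,0.8101)
cmd 2: set ℓ=1.6211 → (κ,φ,ℓ)=(1.1823,317.98°,1.6211) → tip=(0.8414,-0.7581,0.7957)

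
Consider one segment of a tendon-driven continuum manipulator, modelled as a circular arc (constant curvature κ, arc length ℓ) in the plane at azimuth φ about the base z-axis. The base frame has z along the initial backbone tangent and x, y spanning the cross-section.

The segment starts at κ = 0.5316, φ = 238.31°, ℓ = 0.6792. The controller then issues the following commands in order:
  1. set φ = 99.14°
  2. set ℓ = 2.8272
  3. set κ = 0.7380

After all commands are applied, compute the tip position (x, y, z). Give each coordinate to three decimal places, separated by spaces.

-0.321 1.998 1.179

initial: κ=0.5316, φ=238.31°, ℓ=0.6792
cmd 1: set φ=99.14° → (κ,φ,ℓ)=(0.5316,99.14°,0.6792) → tip=(-0.0193,0.1198,0.6645)
cmd 2: set ℓ=2.8272 → (κ,φ,ℓ)=(0.5316,99.14°,2.8272) → tip=(-0.2785,1.7313,1.8768)
cmd 3: set κ=0.7380 → (κ,φ,ℓ)=(0.7380,99.14°,2.8272) → tip=(-0.3214,1.9975,1.1788)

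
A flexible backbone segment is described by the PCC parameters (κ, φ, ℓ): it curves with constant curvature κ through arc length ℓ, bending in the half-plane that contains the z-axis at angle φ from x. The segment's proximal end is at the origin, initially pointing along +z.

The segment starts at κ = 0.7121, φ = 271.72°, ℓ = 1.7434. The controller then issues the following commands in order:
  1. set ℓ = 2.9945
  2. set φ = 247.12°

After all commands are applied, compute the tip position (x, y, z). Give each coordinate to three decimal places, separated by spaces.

-0.837 -1.983 1.189

initial: κ=0.7121, φ=271.72°, ℓ=1.7434
cmd 1: set ℓ=2.9945 → (κ,φ,ℓ)=(0.7121,271.72°,2.9945) → tip=(0.0646,-2.1512,1.1886)
cmd 2: set φ=247.12° → (κ,φ,ℓ)=(0.7121,247.12°,2.9945) → tip=(-0.8368,-1.9828,1.1886)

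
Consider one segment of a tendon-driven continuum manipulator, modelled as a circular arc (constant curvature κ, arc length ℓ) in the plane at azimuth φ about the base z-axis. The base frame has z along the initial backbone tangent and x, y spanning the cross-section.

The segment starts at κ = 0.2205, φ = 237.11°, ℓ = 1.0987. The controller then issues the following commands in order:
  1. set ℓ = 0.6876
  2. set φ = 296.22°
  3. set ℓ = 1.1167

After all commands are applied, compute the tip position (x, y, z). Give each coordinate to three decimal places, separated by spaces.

initial: κ=0.2205, φ=237.11°, ℓ=1.0987
cmd 1: set ℓ=0.6876 → (κ,φ,ℓ)=(0.2205,237.11°,0.6876) → tip=(-0.0283,-0.0437,0.6850)
cmd 2: set φ=296.22° → (κ,φ,ℓ)=(0.2205,296.22°,0.6876) → tip=(0.0230,-0.0467,0.6850)
cmd 3: set ℓ=1.1167 → (κ,φ,ℓ)=(0.2205,296.22°,1.1167) → tip=(0.0604,-0.1227,1.1054)

0.060 -0.123 1.105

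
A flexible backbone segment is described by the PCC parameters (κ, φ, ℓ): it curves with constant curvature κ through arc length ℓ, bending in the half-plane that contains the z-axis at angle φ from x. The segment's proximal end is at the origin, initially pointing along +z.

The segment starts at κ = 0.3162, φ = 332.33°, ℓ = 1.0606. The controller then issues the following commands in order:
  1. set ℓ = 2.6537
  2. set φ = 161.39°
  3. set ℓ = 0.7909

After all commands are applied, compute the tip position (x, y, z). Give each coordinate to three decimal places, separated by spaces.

initial: κ=0.3162, φ=332.33°, ℓ=1.0606
cmd 1: set ℓ=2.6537 → (κ,φ,ℓ)=(0.3162,332.33°,2.6537) → tip=(0.9295,-0.4874,2.3531)
cmd 2: set φ=161.39° → (κ,φ,ℓ)=(0.3162,161.39°,2.6537) → tip=(-0.9947,0.3349,2.3531)
cmd 3: set ℓ=0.7909 → (κ,φ,ℓ)=(0.3162,161.39°,0.7909) → tip=(-0.0932,0.0314,0.7827)

-0.093 0.031 0.783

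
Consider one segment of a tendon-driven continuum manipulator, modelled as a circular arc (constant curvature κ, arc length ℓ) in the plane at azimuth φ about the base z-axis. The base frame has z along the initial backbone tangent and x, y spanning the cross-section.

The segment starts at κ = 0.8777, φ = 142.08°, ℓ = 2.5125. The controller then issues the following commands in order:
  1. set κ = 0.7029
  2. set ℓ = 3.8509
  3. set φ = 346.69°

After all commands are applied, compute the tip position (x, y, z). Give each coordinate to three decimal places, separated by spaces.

2.640 -0.625 0.599

initial: κ=0.8777, φ=142.08°, ℓ=2.5125
cmd 1: set κ=0.7029 → (κ,φ,ℓ)=(0.7029,142.08°,2.5125) → tip=(-1.3400,1.0439,1.3956)
cmd 2: set ℓ=3.8509 → (κ,φ,ℓ)=(0.7029,142.08°,3.8509) → tip=(-2.1402,1.6673,0.5993)
cmd 3: set φ=346.69° → (κ,φ,ℓ)=(0.7029,346.69°,3.8509) → tip=(2.6401,-0.6246,0.5993)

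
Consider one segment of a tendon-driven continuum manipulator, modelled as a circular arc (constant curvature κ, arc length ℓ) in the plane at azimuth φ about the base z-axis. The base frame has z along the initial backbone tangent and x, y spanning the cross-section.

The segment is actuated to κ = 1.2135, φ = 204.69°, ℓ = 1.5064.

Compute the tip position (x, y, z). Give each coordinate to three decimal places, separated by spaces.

-0.939 -0.432 0.797

θ = κ·ℓ = 1.2135 × 1.5064 = 1.82802 rad
ρ = (1 − cos θ)/κ = (1 − -0.25439)/1.2135 = 1.03370
z = sin θ / κ = 0.96710/1.2135 = 0.79695
x = ρ cos φ = 1.03370 × cos(204.69°) = -0.93920
y = ρ sin φ = 1.03370 × sin(204.69°) = -0.43178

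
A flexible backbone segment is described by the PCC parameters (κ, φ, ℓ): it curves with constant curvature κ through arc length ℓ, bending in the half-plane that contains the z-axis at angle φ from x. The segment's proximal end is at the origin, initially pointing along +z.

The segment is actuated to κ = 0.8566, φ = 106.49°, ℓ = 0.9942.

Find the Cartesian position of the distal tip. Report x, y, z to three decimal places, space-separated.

-0.113 0.382 0.878

θ = κ·ℓ = 0.8566 × 0.9942 = 0.85163 rad
ρ = (1 − cos θ)/κ = (1 − 0.65876)/0.8566 = 0.39837
z = sin θ / κ = 0.75236/0.8566 = 0.87831
x = ρ cos φ = 0.39837 × cos(106.49°) = -0.11308
y = ρ sin φ = 0.39837 × sin(106.49°) = 0.38198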